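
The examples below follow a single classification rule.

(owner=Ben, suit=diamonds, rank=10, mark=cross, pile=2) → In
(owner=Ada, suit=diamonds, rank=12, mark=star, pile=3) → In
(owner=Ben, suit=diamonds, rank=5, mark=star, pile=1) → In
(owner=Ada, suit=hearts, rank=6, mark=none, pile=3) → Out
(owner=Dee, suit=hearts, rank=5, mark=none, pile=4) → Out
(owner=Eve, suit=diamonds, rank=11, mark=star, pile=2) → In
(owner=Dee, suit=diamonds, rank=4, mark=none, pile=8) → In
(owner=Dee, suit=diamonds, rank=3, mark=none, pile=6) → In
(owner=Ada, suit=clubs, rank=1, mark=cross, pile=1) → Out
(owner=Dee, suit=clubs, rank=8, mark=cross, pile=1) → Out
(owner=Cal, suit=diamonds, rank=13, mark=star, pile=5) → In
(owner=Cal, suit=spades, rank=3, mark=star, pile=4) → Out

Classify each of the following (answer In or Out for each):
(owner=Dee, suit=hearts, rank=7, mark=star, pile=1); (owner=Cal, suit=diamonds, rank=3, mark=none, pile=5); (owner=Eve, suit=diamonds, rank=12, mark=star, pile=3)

The simplest hypothesis consistent with all the labels is: suit is diamonds.
Out: (owner=Dee, suit=hearts, rank=7, mark=star, pile=1), since suit is hearts. In: (owner=Cal, suit=diamonds, rank=3, mark=none, pile=5), since suit is diamonds. In: (owner=Eve, suit=diamonds, rank=12, mark=star, pile=3), since suit is diamonds.

Out, In, In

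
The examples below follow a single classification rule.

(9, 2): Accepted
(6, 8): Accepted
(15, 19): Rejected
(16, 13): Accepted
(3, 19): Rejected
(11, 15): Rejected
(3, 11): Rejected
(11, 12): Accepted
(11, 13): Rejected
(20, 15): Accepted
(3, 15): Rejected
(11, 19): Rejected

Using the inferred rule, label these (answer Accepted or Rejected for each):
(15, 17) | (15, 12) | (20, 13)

Rule: product is even. This holds for each 'Accepted' example and fails for each 'Rejected' one.

Rejected, Accepted, Accepted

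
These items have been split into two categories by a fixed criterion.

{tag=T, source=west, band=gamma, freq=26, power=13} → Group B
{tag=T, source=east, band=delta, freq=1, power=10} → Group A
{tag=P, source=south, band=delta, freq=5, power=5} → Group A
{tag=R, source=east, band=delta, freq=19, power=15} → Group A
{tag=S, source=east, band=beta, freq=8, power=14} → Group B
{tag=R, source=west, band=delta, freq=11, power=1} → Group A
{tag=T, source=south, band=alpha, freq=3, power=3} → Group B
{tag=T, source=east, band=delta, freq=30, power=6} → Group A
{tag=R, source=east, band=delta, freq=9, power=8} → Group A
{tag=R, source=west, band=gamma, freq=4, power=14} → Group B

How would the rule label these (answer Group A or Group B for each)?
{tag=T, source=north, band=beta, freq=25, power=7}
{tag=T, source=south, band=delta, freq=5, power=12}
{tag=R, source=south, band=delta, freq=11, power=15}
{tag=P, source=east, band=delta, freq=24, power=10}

Every 'Group A' example satisfies: band is delta. None of the 'Group B' examples do.
Group B: {tag=T, source=north, band=beta, freq=25, power=7}, since band is beta.
Group A: {tag=T, source=south, band=delta, freq=5, power=12}, since band is delta.
Group A: {tag=R, source=south, band=delta, freq=11, power=15}, since band is delta.
Group A: {tag=P, source=east, band=delta, freq=24, power=10}, since band is delta.

Group B, Group A, Group A, Group A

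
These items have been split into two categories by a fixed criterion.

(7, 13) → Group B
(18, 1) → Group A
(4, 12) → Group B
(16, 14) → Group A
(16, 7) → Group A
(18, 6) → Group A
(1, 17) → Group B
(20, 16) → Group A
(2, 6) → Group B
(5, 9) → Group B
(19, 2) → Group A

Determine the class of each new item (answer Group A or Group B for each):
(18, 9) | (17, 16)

The common property of the 'Group A' items is: first > second. No 'Group B' item has it.
(18, 9): Group A (18 > 9). (17, 16): Group A (17 > 16).

Group A, Group A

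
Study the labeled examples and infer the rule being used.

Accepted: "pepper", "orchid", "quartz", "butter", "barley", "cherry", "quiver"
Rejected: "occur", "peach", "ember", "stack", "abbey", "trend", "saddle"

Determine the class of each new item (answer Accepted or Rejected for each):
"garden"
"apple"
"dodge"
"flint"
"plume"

All 'Accepted' examples share one property — even length AND contains 'r' — and every 'Rejected' example lacks it.
"garden": length 6, has 'r', checks out → Accepted.
"apple": length 5, no 'r', fails the rule → Rejected.
"dodge": length 5, no 'r', fails the rule → Rejected.
"flint": length 5, no 'r', fails the rule → Rejected.
"plume": length 5, no 'r', fails the rule → Rejected.

Accepted, Rejected, Rejected, Rejected, Rejected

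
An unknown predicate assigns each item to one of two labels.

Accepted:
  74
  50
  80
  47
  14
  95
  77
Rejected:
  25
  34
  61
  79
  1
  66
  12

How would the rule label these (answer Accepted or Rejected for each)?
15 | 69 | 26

One predicate separates the groups cleanly: ≡ 2 (mod 3).
15 — 15 mod 3 = 0, hence Rejected.
69 — 69 mod 3 = 0, hence Rejected.
26 — 26 mod 3 = 2, hence Accepted.

Rejected, Rejected, Accepted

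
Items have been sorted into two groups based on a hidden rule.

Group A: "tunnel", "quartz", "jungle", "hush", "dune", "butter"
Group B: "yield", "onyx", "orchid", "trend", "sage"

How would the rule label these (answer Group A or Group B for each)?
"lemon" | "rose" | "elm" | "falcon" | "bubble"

Checking candidate rules against both groups, what survives is: contains 'u'.
Group B: "lemon", since no 'u'.
Group B: "rose", since no 'u'.
Group B: "elm", since no 'u'.
Group B: "falcon", since no 'u'.
Group A: "bubble", since has 'u'.

Group B, Group B, Group B, Group B, Group A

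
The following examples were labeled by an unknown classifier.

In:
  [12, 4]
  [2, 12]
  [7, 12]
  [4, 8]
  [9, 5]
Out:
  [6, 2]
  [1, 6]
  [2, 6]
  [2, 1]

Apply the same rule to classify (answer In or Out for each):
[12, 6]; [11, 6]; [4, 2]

In, In, Out

The pattern is that an item is 'In' exactly when: sum ≥ 12.
[12, 6] — 12+6 = 18, hence In.
[11, 6] — 11+6 = 17, hence In.
[4, 2] — 4+2 = 6, hence Out.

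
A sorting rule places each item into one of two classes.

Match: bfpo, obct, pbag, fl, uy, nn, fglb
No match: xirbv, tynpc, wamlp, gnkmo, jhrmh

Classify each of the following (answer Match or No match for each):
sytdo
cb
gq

No match, Match, Match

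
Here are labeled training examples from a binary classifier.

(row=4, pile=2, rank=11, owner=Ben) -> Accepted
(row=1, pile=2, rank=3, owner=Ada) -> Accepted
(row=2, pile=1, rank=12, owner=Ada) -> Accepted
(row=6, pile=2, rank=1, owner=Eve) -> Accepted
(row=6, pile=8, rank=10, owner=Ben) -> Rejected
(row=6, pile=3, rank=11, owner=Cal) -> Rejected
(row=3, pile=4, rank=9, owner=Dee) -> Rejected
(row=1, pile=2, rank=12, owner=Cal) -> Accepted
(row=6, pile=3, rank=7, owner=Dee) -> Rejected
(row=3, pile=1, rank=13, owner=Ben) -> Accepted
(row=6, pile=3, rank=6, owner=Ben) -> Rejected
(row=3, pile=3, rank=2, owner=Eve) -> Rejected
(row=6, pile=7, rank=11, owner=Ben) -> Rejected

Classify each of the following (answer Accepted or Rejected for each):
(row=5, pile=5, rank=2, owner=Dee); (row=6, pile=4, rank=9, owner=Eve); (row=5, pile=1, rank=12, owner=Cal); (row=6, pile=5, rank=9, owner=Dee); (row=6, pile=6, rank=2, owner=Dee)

A rule that fits every label: pile ≤ 2 — true of each 'Accepted' example, false of each 'Rejected' one.
(row=5, pile=5, rank=2, owner=Dee): pile = 5, does not pass → Rejected.
(row=6, pile=4, rank=9, owner=Eve): pile = 4, does not pass → Rejected.
(row=5, pile=1, rank=12, owner=Cal): pile = 1, qualifies → Accepted.
(row=6, pile=5, rank=9, owner=Dee): pile = 5, does not pass → Rejected.
(row=6, pile=6, rank=2, owner=Dee): pile = 6, does not pass → Rejected.

Rejected, Rejected, Accepted, Rejected, Rejected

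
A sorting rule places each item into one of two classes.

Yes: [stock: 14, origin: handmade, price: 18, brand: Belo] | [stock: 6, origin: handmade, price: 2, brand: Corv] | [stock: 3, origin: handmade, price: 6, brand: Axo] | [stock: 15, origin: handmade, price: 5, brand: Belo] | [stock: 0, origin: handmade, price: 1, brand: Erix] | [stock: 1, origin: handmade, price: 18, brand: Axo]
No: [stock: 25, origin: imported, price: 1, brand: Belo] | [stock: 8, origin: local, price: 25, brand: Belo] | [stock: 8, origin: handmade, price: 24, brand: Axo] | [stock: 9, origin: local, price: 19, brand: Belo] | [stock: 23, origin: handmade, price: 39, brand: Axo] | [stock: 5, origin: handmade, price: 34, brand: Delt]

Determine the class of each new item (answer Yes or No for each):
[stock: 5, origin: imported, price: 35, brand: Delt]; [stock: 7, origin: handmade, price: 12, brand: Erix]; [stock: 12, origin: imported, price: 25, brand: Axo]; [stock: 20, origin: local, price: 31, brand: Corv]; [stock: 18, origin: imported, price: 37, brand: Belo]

The pattern is that an item is 'Yes' exactly when: origin is handmade AND price ≤ 18.
No: [stock: 5, origin: imported, price: 35, brand: Delt], since origin is imported, price = 35. Yes: [stock: 7, origin: handmade, price: 12, brand: Erix], since origin is handmade, price = 12. No: [stock: 12, origin: imported, price: 25, brand: Axo], since origin is imported, price = 25. No: [stock: 20, origin: local, price: 31, brand: Corv], since origin is local, price = 31. No: [stock: 18, origin: imported, price: 37, brand: Belo], since origin is imported, price = 37.

No, Yes, No, No, No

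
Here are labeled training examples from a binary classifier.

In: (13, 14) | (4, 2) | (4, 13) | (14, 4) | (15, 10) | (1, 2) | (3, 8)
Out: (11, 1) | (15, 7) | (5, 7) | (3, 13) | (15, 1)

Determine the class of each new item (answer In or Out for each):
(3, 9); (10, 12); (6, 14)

Out, In, In

Looking at the examples, the only property every 'In' case has and every 'Out' case lacks is: product is even.
(3, 9): Out (3·9 = 27). (10, 12): In (10·12 = 120). (6, 14): In (6·14 = 84).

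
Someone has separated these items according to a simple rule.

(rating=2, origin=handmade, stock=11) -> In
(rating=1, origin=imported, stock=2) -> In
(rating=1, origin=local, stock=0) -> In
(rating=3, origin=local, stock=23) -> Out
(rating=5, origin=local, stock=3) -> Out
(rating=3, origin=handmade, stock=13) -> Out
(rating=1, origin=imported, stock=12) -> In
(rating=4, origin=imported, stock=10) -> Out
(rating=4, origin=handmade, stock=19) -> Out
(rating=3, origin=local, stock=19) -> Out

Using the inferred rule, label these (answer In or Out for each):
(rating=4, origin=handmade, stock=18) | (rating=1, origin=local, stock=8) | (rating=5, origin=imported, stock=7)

Out, In, Out

The classifier is using: rating ≤ 2.
Out: (rating=4, origin=handmade, stock=18), since rating = 4. In: (rating=1, origin=local, stock=8), since rating = 1. Out: (rating=5, origin=imported, stock=7), since rating = 5.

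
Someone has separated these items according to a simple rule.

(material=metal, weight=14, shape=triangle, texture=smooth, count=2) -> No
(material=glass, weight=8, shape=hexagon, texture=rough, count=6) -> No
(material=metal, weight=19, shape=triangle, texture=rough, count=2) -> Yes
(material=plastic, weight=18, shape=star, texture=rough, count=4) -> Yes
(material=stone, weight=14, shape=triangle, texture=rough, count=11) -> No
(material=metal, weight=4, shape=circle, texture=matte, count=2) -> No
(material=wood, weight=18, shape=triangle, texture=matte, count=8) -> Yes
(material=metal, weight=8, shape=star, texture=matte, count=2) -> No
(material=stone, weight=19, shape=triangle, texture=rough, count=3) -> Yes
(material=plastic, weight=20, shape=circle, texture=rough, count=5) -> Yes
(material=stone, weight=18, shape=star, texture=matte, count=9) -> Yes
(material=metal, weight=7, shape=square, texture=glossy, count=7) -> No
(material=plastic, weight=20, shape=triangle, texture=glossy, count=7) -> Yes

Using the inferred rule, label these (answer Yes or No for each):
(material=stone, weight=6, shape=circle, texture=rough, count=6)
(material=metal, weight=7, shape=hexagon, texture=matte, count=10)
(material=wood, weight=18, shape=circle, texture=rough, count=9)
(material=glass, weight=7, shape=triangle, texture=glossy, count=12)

The simplest hypothesis consistent with all the labels is: weight ≥ 18.
(material=stone, weight=6, shape=circle, texture=rough, count=6): No (weight = 6).
(material=metal, weight=7, shape=hexagon, texture=matte, count=10): No (weight = 7).
(material=wood, weight=18, shape=circle, texture=rough, count=9): Yes (weight = 18).
(material=glass, weight=7, shape=triangle, texture=glossy, count=12): No (weight = 7).

No, No, Yes, No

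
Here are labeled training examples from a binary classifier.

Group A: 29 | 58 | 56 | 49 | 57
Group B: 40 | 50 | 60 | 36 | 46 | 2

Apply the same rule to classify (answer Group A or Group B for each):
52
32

Group B, Group B

The rule appears to be: digit sum ≥ 11.
52 → digit sum 5+2 = 7 → Group B. 32 → digit sum 3+2 = 5 → Group B.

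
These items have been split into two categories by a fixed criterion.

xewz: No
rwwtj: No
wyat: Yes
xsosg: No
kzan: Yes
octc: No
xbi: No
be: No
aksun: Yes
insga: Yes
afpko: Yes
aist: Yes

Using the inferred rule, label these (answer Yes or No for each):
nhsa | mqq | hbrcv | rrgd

Yes, No, No, No

A rule that fits every label: contains 'a' — true of each 'Yes' example, false of each 'No' one.
nhsa — has 'a', hence Yes.
mqq — no 'a', hence No.
hbrcv — no 'a', hence No.
rrgd — no 'a', hence No.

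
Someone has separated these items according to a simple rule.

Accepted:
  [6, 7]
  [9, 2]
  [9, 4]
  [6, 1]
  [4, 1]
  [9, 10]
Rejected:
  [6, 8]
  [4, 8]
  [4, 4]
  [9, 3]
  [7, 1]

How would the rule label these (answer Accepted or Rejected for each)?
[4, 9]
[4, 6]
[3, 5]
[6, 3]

The simplest hypothesis consistent with all the labels is: sum is odd.
[4, 9]: 4+9 = 13 — checks out, so Accepted.
[4, 6]: 4+6 = 10 — does not pass, so Rejected.
[3, 5]: 3+5 = 8 — does not pass, so Rejected.
[6, 3]: 6+3 = 9 — checks out, so Accepted.

Accepted, Rejected, Rejected, Accepted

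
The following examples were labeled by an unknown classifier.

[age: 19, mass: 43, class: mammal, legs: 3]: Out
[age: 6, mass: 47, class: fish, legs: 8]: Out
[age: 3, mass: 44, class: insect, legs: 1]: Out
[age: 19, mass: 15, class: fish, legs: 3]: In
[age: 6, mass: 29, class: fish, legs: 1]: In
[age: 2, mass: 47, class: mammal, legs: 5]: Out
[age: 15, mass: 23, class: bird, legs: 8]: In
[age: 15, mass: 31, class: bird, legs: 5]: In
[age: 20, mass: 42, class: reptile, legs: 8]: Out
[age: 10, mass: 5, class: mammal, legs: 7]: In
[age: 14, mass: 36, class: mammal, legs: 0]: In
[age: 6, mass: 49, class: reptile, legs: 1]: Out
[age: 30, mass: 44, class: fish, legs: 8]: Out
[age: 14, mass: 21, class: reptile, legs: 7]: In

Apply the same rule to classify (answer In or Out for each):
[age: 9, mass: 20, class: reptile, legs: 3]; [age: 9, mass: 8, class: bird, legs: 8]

The classifier is using: mass ≤ 36.
In: [age: 9, mass: 20, class: reptile, legs: 3], since mass = 20.
In: [age: 9, mass: 8, class: bird, legs: 8], since mass = 8.

In, In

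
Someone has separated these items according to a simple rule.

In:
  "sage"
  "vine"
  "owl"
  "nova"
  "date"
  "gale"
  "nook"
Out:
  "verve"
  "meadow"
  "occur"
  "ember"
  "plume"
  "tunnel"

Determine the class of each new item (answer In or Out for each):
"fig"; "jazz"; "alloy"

In, In, Out

Every 'In' example satisfies: length ≤ 4. None of the 'Out' examples do.
"fig": In (length 3). "jazz": In (length 4). "alloy": Out (length 5).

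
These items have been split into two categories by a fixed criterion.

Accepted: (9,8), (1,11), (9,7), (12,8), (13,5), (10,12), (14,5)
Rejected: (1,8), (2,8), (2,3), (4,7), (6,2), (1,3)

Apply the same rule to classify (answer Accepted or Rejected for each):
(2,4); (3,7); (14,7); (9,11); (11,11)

Rejected, Rejected, Accepted, Accepted, Accepted

The common property of the 'Accepted' items is: sum ≥ 12. No 'Rejected' item has it.
(2,4) → 2+4 = 6 → Rejected.
(3,7) → 3+7 = 10 → Rejected.
(14,7) → 14+7 = 21 → Accepted.
(9,11) → 9+11 = 20 → Accepted.
(11,11) → 11+11 = 22 → Accepted.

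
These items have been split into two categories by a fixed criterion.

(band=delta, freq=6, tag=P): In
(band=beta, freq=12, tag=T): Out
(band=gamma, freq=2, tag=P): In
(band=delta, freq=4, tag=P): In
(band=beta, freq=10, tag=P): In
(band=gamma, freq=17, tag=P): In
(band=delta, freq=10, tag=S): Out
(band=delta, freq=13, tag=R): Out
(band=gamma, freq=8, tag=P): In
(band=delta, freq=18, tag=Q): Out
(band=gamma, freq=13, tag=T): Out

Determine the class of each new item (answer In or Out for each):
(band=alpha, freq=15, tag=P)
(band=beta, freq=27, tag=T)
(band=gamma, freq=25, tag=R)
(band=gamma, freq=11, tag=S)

In, Out, Out, Out

A rule that fits every label: tag is P — true of each 'In' example, false of each 'Out' one.
(band=alpha, freq=15, tag=P) — tag is P, hence In. (band=beta, freq=27, tag=T) — tag is T, hence Out. (band=gamma, freq=25, tag=R) — tag is R, hence Out. (band=gamma, freq=11, tag=S) — tag is S, hence Out.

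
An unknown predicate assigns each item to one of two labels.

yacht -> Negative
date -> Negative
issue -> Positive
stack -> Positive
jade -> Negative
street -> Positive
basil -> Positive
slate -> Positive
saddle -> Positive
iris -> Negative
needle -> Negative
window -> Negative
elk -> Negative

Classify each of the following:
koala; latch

'Positive' ⟺ length ≥ 5 AND contains 's'.
Negative: koala, since length 5, no 's'. Negative: latch, since length 5, no 's'.

Negative, Negative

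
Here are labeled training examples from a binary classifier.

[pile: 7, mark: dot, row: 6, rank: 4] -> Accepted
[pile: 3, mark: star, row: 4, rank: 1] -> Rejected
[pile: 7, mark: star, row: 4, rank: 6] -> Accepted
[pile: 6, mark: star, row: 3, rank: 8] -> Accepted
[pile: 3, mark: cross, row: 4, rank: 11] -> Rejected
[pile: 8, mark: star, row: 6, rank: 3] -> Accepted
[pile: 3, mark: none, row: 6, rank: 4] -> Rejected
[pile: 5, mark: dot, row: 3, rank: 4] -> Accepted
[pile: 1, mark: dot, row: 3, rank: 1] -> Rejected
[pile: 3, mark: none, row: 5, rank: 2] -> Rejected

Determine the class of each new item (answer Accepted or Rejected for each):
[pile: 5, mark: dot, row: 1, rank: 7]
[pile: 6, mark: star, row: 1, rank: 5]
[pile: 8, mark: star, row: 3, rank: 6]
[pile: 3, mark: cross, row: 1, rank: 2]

'Accepted' ⟺ pile ≥ 5.
[pile: 5, mark: dot, row: 1, rank: 7]: Accepted (pile = 5).
[pile: 6, mark: star, row: 1, rank: 5]: Accepted (pile = 6).
[pile: 8, mark: star, row: 3, rank: 6]: Accepted (pile = 8).
[pile: 3, mark: cross, row: 1, rank: 2]: Rejected (pile = 3).

Accepted, Accepted, Accepted, Rejected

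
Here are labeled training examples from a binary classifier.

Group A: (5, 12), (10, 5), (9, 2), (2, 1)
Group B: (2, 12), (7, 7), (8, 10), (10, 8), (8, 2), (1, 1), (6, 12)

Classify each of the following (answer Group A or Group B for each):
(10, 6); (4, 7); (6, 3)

Group B, Group A, Group A

The distinguishing property — sum is odd — holds for all the 'Group A' cases and none of the 'Group B' cases.
(10, 6): Group B (10+6 = 16).
(4, 7): Group A (4+7 = 11).
(6, 3): Group A (6+3 = 9).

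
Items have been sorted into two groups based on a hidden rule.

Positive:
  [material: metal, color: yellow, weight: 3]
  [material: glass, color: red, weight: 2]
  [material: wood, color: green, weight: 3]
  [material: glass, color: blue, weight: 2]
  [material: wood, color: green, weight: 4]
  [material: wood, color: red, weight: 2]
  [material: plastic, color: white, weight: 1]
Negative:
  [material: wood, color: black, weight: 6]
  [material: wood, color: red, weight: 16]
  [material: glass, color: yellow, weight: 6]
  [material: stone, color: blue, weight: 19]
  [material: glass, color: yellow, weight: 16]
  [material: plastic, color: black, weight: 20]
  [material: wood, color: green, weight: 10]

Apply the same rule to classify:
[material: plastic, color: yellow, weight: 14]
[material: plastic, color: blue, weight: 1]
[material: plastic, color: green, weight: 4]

All 'Positive' examples share one property — weight ≤ 4 — and every 'Negative' example lacks it.
Negative: [material: plastic, color: yellow, weight: 14], since weight = 14.
Positive: [material: plastic, color: blue, weight: 1], since weight = 1.
Positive: [material: plastic, color: green, weight: 4], since weight = 4.

Negative, Positive, Positive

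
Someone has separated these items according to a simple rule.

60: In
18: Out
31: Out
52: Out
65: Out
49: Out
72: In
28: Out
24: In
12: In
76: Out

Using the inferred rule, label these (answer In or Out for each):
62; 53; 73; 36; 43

Out, Out, Out, In, Out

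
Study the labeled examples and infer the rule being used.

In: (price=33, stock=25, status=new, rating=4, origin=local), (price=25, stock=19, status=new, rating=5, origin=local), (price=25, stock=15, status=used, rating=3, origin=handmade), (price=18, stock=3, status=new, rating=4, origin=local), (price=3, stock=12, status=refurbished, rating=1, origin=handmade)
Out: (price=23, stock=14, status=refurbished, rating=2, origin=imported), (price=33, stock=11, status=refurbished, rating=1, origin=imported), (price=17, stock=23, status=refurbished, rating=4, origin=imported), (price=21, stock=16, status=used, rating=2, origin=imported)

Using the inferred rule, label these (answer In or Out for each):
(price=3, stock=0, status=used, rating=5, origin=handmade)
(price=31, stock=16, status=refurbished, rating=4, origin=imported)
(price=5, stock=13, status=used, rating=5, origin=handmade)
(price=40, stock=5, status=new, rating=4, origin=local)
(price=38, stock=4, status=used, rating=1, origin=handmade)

Rule: origin is not imported. This holds for each 'In' example and fails for each 'Out' one.
(price=3, stock=0, status=used, rating=5, origin=handmade): origin is handmade — meets the rule, so In.
(price=31, stock=16, status=refurbished, rating=4, origin=imported): origin is imported — does not fit, so Out.
(price=5, stock=13, status=used, rating=5, origin=handmade): origin is handmade — meets the rule, so In.
(price=40, stock=5, status=new, rating=4, origin=local): origin is local — meets the rule, so In.
(price=38, stock=4, status=used, rating=1, origin=handmade): origin is handmade — meets the rule, so In.

In, Out, In, In, In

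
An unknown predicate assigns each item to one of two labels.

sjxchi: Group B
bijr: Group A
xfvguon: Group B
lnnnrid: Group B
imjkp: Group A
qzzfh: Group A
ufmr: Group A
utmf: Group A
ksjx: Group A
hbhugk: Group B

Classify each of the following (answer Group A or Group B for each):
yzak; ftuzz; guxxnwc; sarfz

Group A, Group A, Group B, Group A

The distinguishing property — length ≤ 5 — holds for all the 'Group A' cases and none of the 'Group B' cases.
Group A: yzak, since length 4. Group A: ftuzz, since length 5. Group B: guxxnwc, since length 7. Group A: sarfz, since length 5.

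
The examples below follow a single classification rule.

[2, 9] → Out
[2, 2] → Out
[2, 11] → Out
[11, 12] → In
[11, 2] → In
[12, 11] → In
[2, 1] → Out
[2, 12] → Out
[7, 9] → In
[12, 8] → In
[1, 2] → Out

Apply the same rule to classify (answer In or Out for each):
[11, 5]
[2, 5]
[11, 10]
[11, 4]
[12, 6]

The classifier is using: first ≥ 7.
[11, 5]: In (first 11). [2, 5]: Out (first 2). [11, 10]: In (first 11). [11, 4]: In (first 11). [12, 6]: In (first 12).

In, Out, In, In, In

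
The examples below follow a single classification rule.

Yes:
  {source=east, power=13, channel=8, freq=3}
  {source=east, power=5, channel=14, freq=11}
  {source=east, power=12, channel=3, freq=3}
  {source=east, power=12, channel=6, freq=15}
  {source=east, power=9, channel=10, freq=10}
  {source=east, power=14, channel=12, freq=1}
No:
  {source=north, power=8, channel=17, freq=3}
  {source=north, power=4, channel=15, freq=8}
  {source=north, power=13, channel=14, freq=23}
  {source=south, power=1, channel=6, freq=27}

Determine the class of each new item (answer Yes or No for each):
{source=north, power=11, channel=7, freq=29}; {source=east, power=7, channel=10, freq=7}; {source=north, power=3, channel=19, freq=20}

The pattern is that an item is 'Yes' exactly when: source is east.
{source=north, power=11, channel=7, freq=29} → source is north → No.
{source=east, power=7, channel=10, freq=7} → source is east → Yes.
{source=north, power=3, channel=19, freq=20} → source is north → No.

No, Yes, No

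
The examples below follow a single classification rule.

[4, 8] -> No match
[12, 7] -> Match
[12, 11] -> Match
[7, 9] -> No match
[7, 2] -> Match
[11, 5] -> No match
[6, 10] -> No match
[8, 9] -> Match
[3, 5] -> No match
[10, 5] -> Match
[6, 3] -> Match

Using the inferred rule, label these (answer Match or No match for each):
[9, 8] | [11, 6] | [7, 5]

The pattern is that an item is 'Match' exactly when: sum is odd.
[9, 8] — 9+8 = 17, hence Match. [11, 6] — 11+6 = 17, hence Match. [7, 5] — 7+5 = 12, hence No match.

Match, Match, No match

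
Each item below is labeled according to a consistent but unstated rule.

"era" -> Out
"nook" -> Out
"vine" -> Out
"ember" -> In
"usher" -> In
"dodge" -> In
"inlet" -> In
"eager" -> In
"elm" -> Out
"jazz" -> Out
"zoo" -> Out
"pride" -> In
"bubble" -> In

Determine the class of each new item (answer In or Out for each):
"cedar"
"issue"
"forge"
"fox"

In, In, In, Out

The simplest hypothesis consistent with all the labels is: length ≥ 5.
"cedar": In (length 5). "issue": In (length 5). "forge": In (length 5). "fox": Out (length 3).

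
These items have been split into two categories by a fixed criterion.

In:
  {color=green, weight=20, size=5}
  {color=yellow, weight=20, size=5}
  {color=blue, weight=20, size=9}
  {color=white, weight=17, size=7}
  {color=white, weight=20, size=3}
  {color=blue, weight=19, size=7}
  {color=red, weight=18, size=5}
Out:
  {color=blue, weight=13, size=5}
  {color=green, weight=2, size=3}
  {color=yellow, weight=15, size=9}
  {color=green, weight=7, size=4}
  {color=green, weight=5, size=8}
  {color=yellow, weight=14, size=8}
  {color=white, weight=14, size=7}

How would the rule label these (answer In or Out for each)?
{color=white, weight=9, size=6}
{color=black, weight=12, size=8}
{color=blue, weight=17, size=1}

Out, Out, In

The rule appears to be: weight ≥ 17.
{color=white, weight=9, size=6} → weight = 9 → Out.
{color=black, weight=12, size=8} → weight = 12 → Out.
{color=blue, weight=17, size=1} → weight = 17 → In.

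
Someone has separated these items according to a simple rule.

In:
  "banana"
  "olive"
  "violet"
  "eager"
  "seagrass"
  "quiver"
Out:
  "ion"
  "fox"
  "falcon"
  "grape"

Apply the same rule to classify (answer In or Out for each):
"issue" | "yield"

All 'In' examples share one property — has ≥ 3 vowels — and every 'Out' example lacks it.

In, Out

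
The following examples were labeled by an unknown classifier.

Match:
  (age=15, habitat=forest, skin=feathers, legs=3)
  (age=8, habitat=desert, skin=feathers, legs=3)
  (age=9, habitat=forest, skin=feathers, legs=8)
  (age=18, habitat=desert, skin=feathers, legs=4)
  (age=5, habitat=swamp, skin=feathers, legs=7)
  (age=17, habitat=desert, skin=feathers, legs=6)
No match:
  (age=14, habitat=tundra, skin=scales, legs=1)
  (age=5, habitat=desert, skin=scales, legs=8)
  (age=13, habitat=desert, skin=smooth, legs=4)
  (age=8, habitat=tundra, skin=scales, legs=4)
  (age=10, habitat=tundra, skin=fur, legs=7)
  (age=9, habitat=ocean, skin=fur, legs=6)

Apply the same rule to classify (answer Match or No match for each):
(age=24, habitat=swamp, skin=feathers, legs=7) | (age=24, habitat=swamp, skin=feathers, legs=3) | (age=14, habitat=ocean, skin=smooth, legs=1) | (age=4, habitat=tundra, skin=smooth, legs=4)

The common property of the 'Match' items is: skin is feathers. No 'No match' item has it.

Match, Match, No match, No match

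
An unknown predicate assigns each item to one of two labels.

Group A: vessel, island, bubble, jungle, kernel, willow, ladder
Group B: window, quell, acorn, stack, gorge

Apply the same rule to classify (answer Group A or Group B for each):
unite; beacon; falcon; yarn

The simplest hypothesis consistent with all the labels is: even length AND contains 'l'.
unite → length 5, no 'l' → Group B.
beacon → length 6, no 'l' → Group B.
falcon → length 6, has 'l' → Group A.
yarn → length 4, no 'l' → Group B.

Group B, Group B, Group A, Group B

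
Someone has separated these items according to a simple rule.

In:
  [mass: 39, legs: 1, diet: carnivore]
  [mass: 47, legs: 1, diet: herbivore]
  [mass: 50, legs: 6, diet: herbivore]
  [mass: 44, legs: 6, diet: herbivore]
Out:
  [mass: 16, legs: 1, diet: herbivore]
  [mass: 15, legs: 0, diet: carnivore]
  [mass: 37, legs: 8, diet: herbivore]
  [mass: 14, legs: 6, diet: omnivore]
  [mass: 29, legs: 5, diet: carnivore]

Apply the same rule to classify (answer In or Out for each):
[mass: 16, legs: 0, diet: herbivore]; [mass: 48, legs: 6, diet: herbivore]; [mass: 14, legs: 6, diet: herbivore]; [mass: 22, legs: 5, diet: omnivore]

Out, In, Out, Out

The simplest hypothesis consistent with all the labels is: mass ≥ 39.
[mass: 16, legs: 0, diet: herbivore]: Out (mass = 16). [mass: 48, legs: 6, diet: herbivore]: In (mass = 48). [mass: 14, legs: 6, diet: herbivore]: Out (mass = 14). [mass: 22, legs: 5, diet: omnivore]: Out (mass = 22).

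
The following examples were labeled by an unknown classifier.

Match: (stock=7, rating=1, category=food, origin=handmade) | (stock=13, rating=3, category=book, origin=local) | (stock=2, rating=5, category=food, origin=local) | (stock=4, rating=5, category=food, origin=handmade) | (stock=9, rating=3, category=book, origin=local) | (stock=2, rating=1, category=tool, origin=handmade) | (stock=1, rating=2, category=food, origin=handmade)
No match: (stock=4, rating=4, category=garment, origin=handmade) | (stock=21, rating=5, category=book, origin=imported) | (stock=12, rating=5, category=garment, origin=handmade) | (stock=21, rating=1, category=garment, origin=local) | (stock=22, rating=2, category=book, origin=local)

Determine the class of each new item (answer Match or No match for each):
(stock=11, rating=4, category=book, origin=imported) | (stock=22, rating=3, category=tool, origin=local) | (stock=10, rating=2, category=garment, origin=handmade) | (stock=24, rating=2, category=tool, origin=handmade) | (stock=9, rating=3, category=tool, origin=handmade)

Match, No match, No match, No match, Match

A rule that fits every label: category is not garment AND stock ≤ 13 — true of each 'Match' example, false of each 'No match' one.
(stock=11, rating=4, category=book, origin=imported): Match (category is book, stock = 11). (stock=22, rating=3, category=tool, origin=local): No match (category is tool, stock = 22). (stock=10, rating=2, category=garment, origin=handmade): No match (category is garment, stock = 10). (stock=24, rating=2, category=tool, origin=handmade): No match (category is tool, stock = 24). (stock=9, rating=3, category=tool, origin=handmade): Match (category is tool, stock = 9).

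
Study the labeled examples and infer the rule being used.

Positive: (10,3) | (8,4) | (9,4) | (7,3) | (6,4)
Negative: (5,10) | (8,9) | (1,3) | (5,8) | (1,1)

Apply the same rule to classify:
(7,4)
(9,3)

Positive, Positive

'Positive' ⟺ first > second.
(7,4) — 7 > 4, hence Positive.
(9,3) — 9 > 3, hence Positive.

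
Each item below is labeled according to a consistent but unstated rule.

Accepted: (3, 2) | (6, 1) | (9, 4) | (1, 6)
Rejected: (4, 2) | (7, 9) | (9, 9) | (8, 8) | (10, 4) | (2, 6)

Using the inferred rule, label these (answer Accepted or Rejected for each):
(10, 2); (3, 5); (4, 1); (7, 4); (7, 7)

'Accepted' ⟺ sum is odd.
Rejected: (10, 2), since 10+2 = 12.
Rejected: (3, 5), since 3+5 = 8.
Accepted: (4, 1), since 4+1 = 5.
Accepted: (7, 4), since 7+4 = 11.
Rejected: (7, 7), since 7+7 = 14.

Rejected, Rejected, Accepted, Accepted, Rejected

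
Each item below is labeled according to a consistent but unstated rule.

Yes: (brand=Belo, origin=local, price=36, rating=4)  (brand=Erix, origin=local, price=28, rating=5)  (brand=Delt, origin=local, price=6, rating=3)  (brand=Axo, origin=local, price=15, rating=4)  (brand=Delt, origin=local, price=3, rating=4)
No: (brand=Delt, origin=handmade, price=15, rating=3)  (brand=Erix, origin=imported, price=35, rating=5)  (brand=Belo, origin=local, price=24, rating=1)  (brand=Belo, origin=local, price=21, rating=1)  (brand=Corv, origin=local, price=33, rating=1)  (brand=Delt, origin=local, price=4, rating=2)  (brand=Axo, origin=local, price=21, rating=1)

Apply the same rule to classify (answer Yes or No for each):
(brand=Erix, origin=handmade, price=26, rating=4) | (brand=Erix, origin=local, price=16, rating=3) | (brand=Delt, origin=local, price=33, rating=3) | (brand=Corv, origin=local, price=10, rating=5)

Every 'Yes' example satisfies: origin is local AND rating ≥ 3. None of the 'No' examples do.
(brand=Erix, origin=handmade, price=26, rating=4) → origin is handmade, rating = 4 → No.
(brand=Erix, origin=local, price=16, rating=3) → origin is local, rating = 3 → Yes.
(brand=Delt, origin=local, price=33, rating=3) → origin is local, rating = 3 → Yes.
(brand=Corv, origin=local, price=10, rating=5) → origin is local, rating = 5 → Yes.

No, Yes, Yes, Yes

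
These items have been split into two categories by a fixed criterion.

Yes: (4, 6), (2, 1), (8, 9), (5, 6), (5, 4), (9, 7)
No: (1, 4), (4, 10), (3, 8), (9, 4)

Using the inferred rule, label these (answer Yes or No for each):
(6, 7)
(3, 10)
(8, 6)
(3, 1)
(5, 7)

Yes, No, Yes, Yes, Yes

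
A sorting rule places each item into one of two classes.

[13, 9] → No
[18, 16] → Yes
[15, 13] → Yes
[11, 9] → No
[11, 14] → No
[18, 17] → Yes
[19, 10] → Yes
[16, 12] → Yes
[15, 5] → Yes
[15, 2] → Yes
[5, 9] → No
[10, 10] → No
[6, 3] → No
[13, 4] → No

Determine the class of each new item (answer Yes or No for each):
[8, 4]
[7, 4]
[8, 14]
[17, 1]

The distinguishing property — first ≥ 14 — holds for all the 'Yes' cases and none of the 'No' cases.
[8, 4]: No (first 8).
[7, 4]: No (first 7).
[8, 14]: No (first 8).
[17, 1]: Yes (first 17).

No, No, No, Yes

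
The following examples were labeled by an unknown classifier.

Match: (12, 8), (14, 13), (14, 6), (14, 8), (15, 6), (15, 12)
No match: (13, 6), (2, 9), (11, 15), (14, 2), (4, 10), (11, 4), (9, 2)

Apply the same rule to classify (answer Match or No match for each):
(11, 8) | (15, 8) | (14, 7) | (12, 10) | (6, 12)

Rule: first > second AND sum ≥ 20. This holds for each 'Match' example and fails for each 'No match' one.
(11, 8) → 11 > 8, 11+8 = 19 → No match. (15, 8) → 15 > 8, 15+8 = 23 → Match. (14, 7) → 14 > 7, 14+7 = 21 → Match. (12, 10) → 12 > 10, 12+10 = 22 → Match. (6, 12) → 6 < 12, 6+12 = 18 → No match.

No match, Match, Match, Match, No match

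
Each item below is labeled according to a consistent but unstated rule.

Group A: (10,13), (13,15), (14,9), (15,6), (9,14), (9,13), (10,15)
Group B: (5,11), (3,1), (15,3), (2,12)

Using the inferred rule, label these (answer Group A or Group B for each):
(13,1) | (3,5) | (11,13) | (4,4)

Every 'Group A' example satisfies: sum ≥ 21. None of the 'Group B' examples do.
(13,1): 13+1 = 14, does not pass → Group B.
(3,5): 3+5 = 8, does not pass → Group B.
(11,13): 11+13 = 24, has this property → Group A.
(4,4): 4+4 = 8, does not pass → Group B.

Group B, Group B, Group A, Group B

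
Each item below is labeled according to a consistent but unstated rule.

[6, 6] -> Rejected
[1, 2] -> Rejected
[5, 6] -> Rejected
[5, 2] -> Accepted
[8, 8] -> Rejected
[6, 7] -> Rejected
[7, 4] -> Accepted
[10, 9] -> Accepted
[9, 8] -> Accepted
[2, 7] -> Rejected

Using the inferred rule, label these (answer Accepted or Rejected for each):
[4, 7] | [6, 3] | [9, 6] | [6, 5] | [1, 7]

The simplest hypothesis consistent with all the labels is: first > second.
[4, 7]: 4 < 7 — fails this test, so Rejected.
[6, 3]: 6 > 3 — has this property, so Accepted.
[9, 6]: 9 > 6 — has this property, so Accepted.
[6, 5]: 6 > 5 — has this property, so Accepted.
[1, 7]: 1 < 7 — fails this test, so Rejected.

Rejected, Accepted, Accepted, Accepted, Rejected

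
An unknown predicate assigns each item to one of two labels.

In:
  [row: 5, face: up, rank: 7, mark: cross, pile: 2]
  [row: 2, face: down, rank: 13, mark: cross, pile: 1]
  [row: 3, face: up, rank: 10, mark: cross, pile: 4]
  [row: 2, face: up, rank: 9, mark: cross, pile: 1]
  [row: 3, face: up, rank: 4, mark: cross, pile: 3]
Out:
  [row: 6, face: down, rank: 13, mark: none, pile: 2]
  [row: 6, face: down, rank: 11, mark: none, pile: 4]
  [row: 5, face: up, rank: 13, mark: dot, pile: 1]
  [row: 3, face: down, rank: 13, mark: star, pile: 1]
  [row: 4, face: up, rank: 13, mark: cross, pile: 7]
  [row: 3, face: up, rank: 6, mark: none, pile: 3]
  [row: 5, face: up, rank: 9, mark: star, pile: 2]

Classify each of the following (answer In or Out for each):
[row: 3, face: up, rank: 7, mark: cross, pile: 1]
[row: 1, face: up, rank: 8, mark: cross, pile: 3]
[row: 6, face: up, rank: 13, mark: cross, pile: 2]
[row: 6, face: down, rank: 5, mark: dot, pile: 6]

In, In, In, Out

The pattern is that an item is 'In' exactly when: mark is cross AND pile ≤ 4.
[row: 3, face: up, rank: 7, mark: cross, pile: 1]: In (mark is cross, pile = 1).
[row: 1, face: up, rank: 8, mark: cross, pile: 3]: In (mark is cross, pile = 3).
[row: 6, face: up, rank: 13, mark: cross, pile: 2]: In (mark is cross, pile = 2).
[row: 6, face: down, rank: 5, mark: dot, pile: 6]: Out (mark is dot, pile = 6).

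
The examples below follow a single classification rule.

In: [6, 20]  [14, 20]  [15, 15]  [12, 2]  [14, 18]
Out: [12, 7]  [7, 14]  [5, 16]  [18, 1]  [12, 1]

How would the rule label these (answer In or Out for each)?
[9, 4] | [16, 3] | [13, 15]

Out, Out, In

Rule: sum is even. This holds for each 'In' example and fails for each 'Out' one.
[9, 4]: Out (9+4 = 13). [16, 3]: Out (16+3 = 19). [13, 15]: In (13+15 = 28).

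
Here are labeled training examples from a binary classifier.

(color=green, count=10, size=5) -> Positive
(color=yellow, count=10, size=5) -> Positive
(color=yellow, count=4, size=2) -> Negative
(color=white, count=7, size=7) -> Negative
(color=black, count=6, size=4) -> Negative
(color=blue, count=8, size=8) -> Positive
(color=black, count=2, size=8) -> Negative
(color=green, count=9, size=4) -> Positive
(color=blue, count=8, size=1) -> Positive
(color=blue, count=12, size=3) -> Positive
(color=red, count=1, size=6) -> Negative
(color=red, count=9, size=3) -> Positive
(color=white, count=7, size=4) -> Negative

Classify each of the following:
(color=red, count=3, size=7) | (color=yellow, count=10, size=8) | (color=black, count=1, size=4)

Rule: count ≥ 8. This holds for each 'Positive' example and fails for each 'Negative' one.
(color=red, count=3, size=7) — count = 3, hence Negative. (color=yellow, count=10, size=8) — count = 10, hence Positive. (color=black, count=1, size=4) — count = 1, hence Negative.

Negative, Positive, Negative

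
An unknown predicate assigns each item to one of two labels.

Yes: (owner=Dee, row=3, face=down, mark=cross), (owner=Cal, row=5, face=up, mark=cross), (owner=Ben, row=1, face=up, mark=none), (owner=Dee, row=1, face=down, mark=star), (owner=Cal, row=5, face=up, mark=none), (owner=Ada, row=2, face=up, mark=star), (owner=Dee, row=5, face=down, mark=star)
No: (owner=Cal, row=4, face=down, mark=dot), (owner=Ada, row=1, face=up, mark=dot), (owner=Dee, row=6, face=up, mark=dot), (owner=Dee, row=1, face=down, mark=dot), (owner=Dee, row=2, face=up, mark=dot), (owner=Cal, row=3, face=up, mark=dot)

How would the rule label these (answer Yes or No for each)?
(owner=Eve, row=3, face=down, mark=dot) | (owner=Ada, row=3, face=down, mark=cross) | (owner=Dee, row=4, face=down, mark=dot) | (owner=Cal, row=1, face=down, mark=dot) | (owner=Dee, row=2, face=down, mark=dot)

The common property of the 'Yes' items is: mark is not dot. No 'No' item has it.
(owner=Eve, row=3, face=down, mark=dot) → mark is dot → No.
(owner=Ada, row=3, face=down, mark=cross) → mark is cross → Yes.
(owner=Dee, row=4, face=down, mark=dot) → mark is dot → No.
(owner=Cal, row=1, face=down, mark=dot) → mark is dot → No.
(owner=Dee, row=2, face=down, mark=dot) → mark is dot → No.

No, Yes, No, No, No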